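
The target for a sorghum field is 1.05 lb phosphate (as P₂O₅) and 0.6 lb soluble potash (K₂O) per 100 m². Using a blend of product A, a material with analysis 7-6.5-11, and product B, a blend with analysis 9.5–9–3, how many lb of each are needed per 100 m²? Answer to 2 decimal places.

2.83 lb product A, 9.62 lb product B

Let a = lb of product A, b = lb of product B (per 100 m²).
P₂O₅: 0.065·a + 0.09·b = 1.05
K₂O: 0.11·a + 0.03·b = 0.6
Eliminate b: (row1) − 0.09/0.03·(row2) → -0.265·a = -0.75, so a = 2.83019.
Then b = (0.6 − 0.11·2.83019) / 0.03 = 9.62264.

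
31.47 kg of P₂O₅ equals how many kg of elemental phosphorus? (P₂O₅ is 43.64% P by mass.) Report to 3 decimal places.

P = 31.47 × 0.4364 = 13.7335 kg.

13.734 kg P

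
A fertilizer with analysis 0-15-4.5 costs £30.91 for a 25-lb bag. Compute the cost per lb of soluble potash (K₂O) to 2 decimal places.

£27.48 per lb K₂O

K₂O in bag = 25 × 4.5% = 1.125 lb.
Cost per lb K₂O = £30.91 / 1.125 = £27.4756.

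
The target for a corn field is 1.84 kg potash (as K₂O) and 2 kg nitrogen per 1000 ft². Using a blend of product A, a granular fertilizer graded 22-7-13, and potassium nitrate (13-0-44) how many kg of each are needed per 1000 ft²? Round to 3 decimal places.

Let a = kg of product A, b = kg of potassium nitrate (per 1000 ft²).
K₂O: 0.13·a + 0.44·b = 1.84
N: 0.22·a + 0.13·b = 2
From row1: a = (1.84 − 0.44·b) / 0.13.
Into row2: 0.22·(1.84 − 0.44·b)/0.13 + 0.13·b = 2 → b = 1.81227, a = 8.02003.

8.020 kg product A, 1.812 kg potassium nitrate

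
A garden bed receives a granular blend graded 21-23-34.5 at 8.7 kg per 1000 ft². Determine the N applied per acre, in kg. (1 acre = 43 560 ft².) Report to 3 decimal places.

nitrogen per 1000 ft² = 8.7 × 21% = 1.827 kg.
Convert to per acre: 1.827 × 43.56 = 79.5841 kg.

79.584 kg N per acre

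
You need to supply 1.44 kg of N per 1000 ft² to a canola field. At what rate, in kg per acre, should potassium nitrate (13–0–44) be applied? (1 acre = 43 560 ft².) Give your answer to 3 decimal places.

Product per 1000 ft² = 1.44 / 13% = 11.0769 kg.
Convert to per acre: 11.0769 × 43.56 = 482.5108 kg.

482.511 kg of product per acre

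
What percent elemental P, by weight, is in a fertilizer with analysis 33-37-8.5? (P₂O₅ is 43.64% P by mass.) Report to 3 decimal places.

%P = 37 × 0.4364 = 16.1468%.

16.147% P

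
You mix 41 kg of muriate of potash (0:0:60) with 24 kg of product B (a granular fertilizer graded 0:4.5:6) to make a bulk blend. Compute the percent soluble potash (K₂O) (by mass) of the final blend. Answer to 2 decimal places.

40.06% K₂O

Total mass = 41 + 24 = 65 kg.
K₂O mass = 60%×41 + 6%×24 = 26.04 kg.
% K₂O = 26.04 / 65 = 40.0615%.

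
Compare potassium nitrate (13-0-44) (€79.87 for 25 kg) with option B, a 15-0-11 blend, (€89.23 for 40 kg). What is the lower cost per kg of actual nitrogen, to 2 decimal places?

potassium nitrate: N per bag = 25 × 13% = 3.25 kg; cost = 79.87 / 3.25 = €24.5754/kg N.
option B: N per bag = 40 × 15% = 6 kg; cost = 89.23 / 6 = €14.8717/kg N.
option B is cheaper.

€14.87 per kg N (option B)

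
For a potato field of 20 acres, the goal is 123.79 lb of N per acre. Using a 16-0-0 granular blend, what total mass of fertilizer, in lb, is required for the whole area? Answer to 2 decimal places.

Product per acre = 123.79 / 16% = 773.688 lb.
Total product = 773.688 × 20 = 15473.75 lb.

15473.75 lb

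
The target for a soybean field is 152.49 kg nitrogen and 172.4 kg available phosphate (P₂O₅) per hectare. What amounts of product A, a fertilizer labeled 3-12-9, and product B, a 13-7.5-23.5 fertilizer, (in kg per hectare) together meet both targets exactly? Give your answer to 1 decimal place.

822.1 kg product A, 983.3 kg product B

Per-hectare balance (a = product A, b = product B):
N: 0.03·a + 0.13·b = 152.49
P₂O₅: 0.12·a + 0.075·b = 172.4
Eliminate b: (row1) − 0.13/0.075·(row2) → -0.178·a = -146.337, so a = 822.116.
Then b = (172.4 − 0.12·822.116) / 0.075 = 983.281.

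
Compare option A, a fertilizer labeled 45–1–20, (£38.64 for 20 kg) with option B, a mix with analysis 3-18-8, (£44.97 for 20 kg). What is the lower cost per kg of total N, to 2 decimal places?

£4.29 per kg N (option A)

option A: N per bag = 20 × 45% = 9 kg; cost = 38.64 / 9 = £4.2933/kg N.
option B: N per bag = 20 × 3% = 0.6 kg; cost = 44.97 / 0.6 = £74.9500/kg N.
option A is cheaper.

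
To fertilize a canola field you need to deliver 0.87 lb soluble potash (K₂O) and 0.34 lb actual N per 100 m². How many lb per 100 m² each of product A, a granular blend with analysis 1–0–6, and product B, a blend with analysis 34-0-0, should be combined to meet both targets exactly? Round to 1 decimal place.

14.5 lb product A, 0.6 lb product B

Per-100 m² balance (a = product A, b = product B):
K₂O: 0.06·a + 0·b = 0.87
N: 0.01·a + 0.34·b = 0.34
Eliminate b: (row1) − 0/0.34·(row2) → 0.06·a = 0.87, so a = 14.5.
Then b = (0.34 − 0.01·14.5) / 0.34 = 0.573529.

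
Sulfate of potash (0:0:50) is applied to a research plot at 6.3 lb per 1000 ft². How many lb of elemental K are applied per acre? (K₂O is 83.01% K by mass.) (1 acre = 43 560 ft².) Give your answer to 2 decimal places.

113.90 lb K per acre

K₂O per 1000 ft² = 6.3 × 50% = 3.15 lb.
Elemental K = 3.15 × 0.8301 = 2.61481 lb per 1000 ft².
Convert to per acre: 2.61481 × 43.56 = 113.901 lb.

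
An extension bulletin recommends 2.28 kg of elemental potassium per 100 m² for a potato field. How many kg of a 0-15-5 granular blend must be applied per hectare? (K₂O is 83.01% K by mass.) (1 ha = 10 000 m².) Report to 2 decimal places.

5493.31 kg of product per hectare

As K₂O: 2.28 / 0.8301 = 2.74666 kg per 100 m².
Product per 100 m² = 2.74666 / 5% = 54.9331 kg.
Convert to per hectare: 54.9331 × 100 = 5493.314 kg.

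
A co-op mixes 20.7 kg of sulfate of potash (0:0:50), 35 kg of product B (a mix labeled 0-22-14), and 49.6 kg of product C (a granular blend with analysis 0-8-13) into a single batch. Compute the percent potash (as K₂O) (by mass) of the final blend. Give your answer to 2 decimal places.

Total mass = 20.7 + 35 + 49.6 = 105.3 kg.
K₂O mass = 50%×20.7 + 14%×35 + 13%×49.6 = 21.698 kg.
% K₂O = 21.698 / 105.3 = 20.6059%.

20.61% K₂O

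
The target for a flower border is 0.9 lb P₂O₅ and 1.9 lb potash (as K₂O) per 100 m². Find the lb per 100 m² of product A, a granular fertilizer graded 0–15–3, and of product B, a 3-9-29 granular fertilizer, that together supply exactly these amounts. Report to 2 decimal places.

With a, b = lb per 100 m² of product A and product B:
P₂O₅: 0.15·a + 0.09·b = 0.9
K₂O: 0.03·a + 0.29·b = 1.9
Solving simultaneously: a = 2.20588, b = 6.32353.

2.21 lb product A, 6.32 lb product B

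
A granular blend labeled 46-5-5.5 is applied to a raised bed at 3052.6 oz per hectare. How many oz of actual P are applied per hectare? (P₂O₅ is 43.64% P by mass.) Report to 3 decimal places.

P₂O₅ per hectare = 3052.6 × 5% = 152.63 oz.
Elemental P = 152.63 × 0.4364 = 66.6077 oz per hectare.

66.608 oz P per hectare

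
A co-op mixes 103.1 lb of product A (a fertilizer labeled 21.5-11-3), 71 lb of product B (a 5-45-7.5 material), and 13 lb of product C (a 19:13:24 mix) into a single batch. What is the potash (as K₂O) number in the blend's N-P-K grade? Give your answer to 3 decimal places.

6.167% K₂O

Total mass = 103.1 + 71 + 13 = 187.1 lb.
K₂O mass = 3%×103.1 + 7.5%×71 + 24%×13 = 11.538 lb.
% K₂O = 11.538 / 187.1 = 6.16676%.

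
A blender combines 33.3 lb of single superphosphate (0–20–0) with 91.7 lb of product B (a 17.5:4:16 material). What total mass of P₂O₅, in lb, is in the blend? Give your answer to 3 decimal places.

10.328 lb P₂O₅

P₂O₅ mass = 20%×33.3 + 4%×91.7 = 10.328 lb.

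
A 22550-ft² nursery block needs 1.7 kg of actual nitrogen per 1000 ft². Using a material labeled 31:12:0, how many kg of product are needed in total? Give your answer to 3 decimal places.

Product per 1000 ft² = 1.7 / 31% = 5.48387 kg.
Total product = 5.48387 × 22550 / 1000 = 123.6613 kg.

123.661 kg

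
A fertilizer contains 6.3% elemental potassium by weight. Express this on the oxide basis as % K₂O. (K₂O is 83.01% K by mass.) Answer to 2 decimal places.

7.59% K₂O

%K₂O = 6.3 / 0.8301 = 7.58945%.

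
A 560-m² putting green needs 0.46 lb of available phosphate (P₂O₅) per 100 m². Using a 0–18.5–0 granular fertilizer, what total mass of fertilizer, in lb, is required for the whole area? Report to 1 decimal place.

Product per 100 m² = 0.46 / 18.5% = 2.48649 lb.
Total product = 2.48649 × 560 / 100 = 13.9243 lb.

13.9 lb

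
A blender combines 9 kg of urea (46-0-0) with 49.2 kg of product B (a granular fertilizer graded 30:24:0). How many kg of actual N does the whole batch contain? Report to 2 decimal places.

18.90 kg N

N mass = 46%×9 + 30%×49.2 = 18.9 kg.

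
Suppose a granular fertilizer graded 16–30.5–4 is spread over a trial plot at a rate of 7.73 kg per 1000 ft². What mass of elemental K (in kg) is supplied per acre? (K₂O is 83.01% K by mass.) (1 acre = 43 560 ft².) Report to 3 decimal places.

K₂O per 1000 ft² = 7.73 × 4% = 0.3092 kg.
Elemental K = 0.3092 × 0.8301 = 0.256667 kg per 1000 ft².
Convert to per acre: 0.256667 × 43.56 = 11.1804 kg.

11.180 kg K per acre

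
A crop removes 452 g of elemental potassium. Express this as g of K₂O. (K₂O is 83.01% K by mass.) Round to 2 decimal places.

K₂O = 452 / 0.8301 = 544.513 g.

544.51 g K₂O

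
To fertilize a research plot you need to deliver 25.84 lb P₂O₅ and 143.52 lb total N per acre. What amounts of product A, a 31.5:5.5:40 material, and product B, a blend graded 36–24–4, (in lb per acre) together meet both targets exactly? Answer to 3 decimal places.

Let a = lb of product A, b = lb of product B (per acre).
P₂O₅: 0.055·a + 0.24·b = 25.84
N: 0.315·a + 0.36·b = 143.52
Eliminate b: (row1) − 0.24/0.36·(row2) → -0.155·a = -69.84, so a = 450.5806.
Then b = (143.52 − 0.315·450.5806) / 0.36 = 4.4086.

450.581 lb product A, 4.409 lb product B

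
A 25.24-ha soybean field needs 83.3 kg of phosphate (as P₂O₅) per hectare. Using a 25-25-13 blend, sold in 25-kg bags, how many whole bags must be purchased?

337 bags

Product per hectare = 83.3 / 25% = 333.2 kg.
Total product = 333.2 × 25.24 = 8409.97 kg.
Bags = ⌈8409.97 / 25⌉ = 337.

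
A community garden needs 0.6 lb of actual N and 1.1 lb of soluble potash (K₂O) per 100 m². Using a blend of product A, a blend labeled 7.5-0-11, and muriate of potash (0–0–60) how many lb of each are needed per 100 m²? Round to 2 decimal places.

Per-100 m² balance (a = product A, b = muriate of potash):
N: 0.075·a + 0·b = 0.6
K₂O: 0.11·a + 0.6·b = 1.1
From row1: a = (0.6 − 0·b) / 0.075.
Into row2: 0.11·(0.6 − 0·b)/0.075 + 0.6·b = 1.1 → b = 0.366667, a = 8.

8.00 lb product A, 0.37 lb muriate of potash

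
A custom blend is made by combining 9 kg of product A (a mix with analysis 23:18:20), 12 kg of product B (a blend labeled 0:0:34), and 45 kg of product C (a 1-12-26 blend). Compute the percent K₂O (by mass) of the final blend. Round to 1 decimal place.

Total mass = 9 + 12 + 45 = 66 kg.
K₂O mass = 20%×9 + 34%×12 + 26%×45 = 17.58 kg.
% K₂O = 17.58 / 66 = 26.6364%.

26.6% K₂O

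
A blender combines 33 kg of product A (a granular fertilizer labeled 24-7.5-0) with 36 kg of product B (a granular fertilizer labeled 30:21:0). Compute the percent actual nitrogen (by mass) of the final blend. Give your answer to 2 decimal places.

27.13% N

Total mass = 33 + 36 = 69 kg.
N mass = 24%×33 + 30%×36 = 18.72 kg.
% N = 18.72 / 69 = 27.1304%.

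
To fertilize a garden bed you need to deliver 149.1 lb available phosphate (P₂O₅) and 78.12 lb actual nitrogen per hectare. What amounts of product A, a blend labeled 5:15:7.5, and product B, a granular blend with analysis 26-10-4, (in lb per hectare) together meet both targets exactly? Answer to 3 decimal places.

Per-hectare balance (a = product A, b = product B):
P₂O₅: 0.15·a + 0.1·b = 149.1
N: 0.05·a + 0.26·b = 78.12
From row1: a = (149.1 − 0.1·b) / 0.15.
Into row2: 0.05·(149.1 − 0.1·b)/0.15 + 0.26·b = 78.12 → b = 125.3824, a = 910.4118.

910.412 lb product A, 125.382 lb product B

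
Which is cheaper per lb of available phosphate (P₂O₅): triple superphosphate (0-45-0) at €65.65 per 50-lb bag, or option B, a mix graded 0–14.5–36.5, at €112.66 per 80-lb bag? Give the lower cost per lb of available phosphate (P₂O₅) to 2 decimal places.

triple superphosphate: P₂O₅ per bag = 50 × 45% = 22.5 lb; cost = 65.65 / 22.5 = €2.9178/lb P₂O₅.
option B: P₂O₅ per bag = 80 × 14.5% = 11.6 lb; cost = 112.66 / 11.6 = €9.7121/lb P₂O₅.
triple superphosphate is cheaper.

€2.92 per lb P₂O₅ (triple superphosphate)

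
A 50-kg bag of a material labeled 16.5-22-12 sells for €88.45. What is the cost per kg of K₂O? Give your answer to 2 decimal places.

K₂O in bag = 50 × 12% = 6 kg.
Cost per kg K₂O = €88.45 / 6 = €14.7417.

€14.74 per kg K₂O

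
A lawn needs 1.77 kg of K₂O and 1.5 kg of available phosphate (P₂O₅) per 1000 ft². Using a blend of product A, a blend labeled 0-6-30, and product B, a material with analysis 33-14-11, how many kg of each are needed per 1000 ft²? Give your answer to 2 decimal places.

2.34 kg product A, 9.71 kg product B

Per-1000 ft² balance (a = product A, b = product B):
K₂O: 0.3·a + 0.11·b = 1.77
P₂O₅: 0.06·a + 0.14·b = 1.5
Eliminate b: (row1) − 0.11/0.14·(row2) → 0.252857·a = 0.591429, so a = 2.33898.
Then b = (1.5 − 0.06·2.33898) / 0.14 = 9.71186.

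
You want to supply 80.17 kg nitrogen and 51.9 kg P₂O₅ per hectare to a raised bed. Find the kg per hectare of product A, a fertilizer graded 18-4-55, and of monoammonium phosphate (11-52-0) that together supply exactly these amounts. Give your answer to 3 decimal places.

Per-hectare balance (a = product A, b = monoammonium phosphate):
N: 0.18·a + 0.11·b = 80.17
P₂O₅: 0.04·a + 0.52·b = 51.9
Eliminate a: (row1) − 0.18/0.04·(row2) → -2.23·b = -153.38, so b = 68.7803.
Back-substitute: a = (80.17 − 0.11·68.7803) / 0.18 = 403.3565.

403.357 kg product A, 68.780 kg monoammonium phosphate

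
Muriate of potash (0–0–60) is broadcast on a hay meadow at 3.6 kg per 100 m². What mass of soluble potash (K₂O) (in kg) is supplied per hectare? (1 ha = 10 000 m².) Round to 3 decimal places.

216.000 kg K₂O per hectare

K₂O per 100 m² = 3.6 × 60% = 2.16 kg.
Convert to per hectare: 2.16 × 100 = 216 kg.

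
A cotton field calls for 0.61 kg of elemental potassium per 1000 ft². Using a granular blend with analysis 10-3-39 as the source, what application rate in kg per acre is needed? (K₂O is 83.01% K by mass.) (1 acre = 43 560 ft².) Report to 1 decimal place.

82.1 kg of product per acre

As K₂O: 0.61 / 0.8301 = 0.734851 kg per 1000 ft².
Product per 1000 ft² = 0.734851 / 39% = 1.88423 kg.
Convert to per acre: 1.88423 × 43.56 = 82.0772 kg.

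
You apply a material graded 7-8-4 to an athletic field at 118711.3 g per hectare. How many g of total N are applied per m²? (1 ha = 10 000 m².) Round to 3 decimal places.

nitrogen per hectare = 118711.3 × 7% = 8309.79 g.
Convert to per m²: 8309.79 × 0.0001 = 0.830979 g.

0.831 g N per sq m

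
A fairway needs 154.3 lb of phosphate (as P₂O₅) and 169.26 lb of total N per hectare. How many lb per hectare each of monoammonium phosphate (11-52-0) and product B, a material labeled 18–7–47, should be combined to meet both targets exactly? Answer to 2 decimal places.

185.40 lb monoammonium phosphate, 827.03 lb product B

With a, b = lb per hectare of monoammonium phosphate and product B:
P₂O₅: 0.52·a + 0.07·b = 154.3
N: 0.11·a + 0.18·b = 169.26
Eliminate b: (row1) − 0.07/0.18·(row2) → 0.477222·a = 88.4767, so a = 185.399.
Then b = (169.26 − 0.11·185.399) / 0.18 = 827.034.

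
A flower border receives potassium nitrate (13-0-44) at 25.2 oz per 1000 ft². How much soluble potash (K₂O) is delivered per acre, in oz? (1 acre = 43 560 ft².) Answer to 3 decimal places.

482.993 oz K₂O per acre

K₂O per 1000 ft² = 25.2 × 44% = 11.088 oz.
Convert to per acre: 11.088 × 43.56 = 482.9933 oz.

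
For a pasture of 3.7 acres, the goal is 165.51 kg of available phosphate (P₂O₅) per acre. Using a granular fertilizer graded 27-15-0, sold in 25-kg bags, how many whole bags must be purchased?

Product per acre = 165.51 / 15% = 1103.4 kg.
Total product = 1103.4 × 3.7 = 4082.58 kg.
Bags = ⌈4082.58 / 25⌉ = 164.

164 bags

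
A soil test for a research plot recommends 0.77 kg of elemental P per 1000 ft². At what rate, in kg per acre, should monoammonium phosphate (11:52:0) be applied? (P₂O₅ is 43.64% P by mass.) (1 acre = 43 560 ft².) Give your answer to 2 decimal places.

As P₂O₅: 0.77 / 0.4364 = 1.76444 kg per 1000 ft².
Product per 1000 ft² = 1.76444 / 52% = 3.39315 kg.
Convert to per acre: 3.39315 × 43.56 = 147.805 kg.

147.81 kg of product per acre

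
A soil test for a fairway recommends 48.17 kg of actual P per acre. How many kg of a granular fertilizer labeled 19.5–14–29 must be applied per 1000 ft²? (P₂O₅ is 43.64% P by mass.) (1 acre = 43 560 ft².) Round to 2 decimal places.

18.10 kg of product per thousand sq ft

As P₂O₅: 48.17 / 0.4364 = 110.38 kg per acre.
Product per acre = 110.38 / 14% = 788.431 kg.
Convert to per 1000 ft²: 788.431 × 0.0229568 = 18.0999 kg.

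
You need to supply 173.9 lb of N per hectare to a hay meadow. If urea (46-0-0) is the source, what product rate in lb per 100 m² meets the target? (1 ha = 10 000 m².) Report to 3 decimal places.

Product per hectare = 173.9 / 46% = 378.043 lb.
Convert to per 100 m²: 378.043 × 0.01 = 3.78043 lb.

3.780 lb of product per hundred sq m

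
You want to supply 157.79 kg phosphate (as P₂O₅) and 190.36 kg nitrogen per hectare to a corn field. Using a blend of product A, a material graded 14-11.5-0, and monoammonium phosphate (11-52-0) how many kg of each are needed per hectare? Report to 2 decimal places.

1357.11 kg product A, 3.31 kg monoammonium phosphate

Let a = kg of product A, b = kg of monoammonium phosphate (per hectare).
P₂O₅: 0.115·a + 0.52·b = 157.79
N: 0.14·a + 0.11·b = 190.36
From row1: a = (157.79 − 0.52·b) / 0.115.
Into row2: 0.14·(157.79 − 0.52·b)/0.115 + 0.11·b = 190.36 → b = 3.31172, a = 1357.112.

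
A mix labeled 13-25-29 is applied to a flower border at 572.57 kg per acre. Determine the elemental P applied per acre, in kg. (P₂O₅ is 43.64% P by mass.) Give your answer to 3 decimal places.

62.467 kg P per acre

P₂O₅ per acre = 572.57 × 25% = 143.143 kg.
Elemental P = 143.143 × 0.4364 = 62.4674 kg per acre.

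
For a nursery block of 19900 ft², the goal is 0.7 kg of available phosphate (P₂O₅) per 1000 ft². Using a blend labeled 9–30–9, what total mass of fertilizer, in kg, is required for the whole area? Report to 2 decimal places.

46.43 kg

Product per 1000 ft² = 0.7 / 30% = 2.33333 kg.
Total product = 2.33333 × 19900 / 1000 = 46.4333 kg.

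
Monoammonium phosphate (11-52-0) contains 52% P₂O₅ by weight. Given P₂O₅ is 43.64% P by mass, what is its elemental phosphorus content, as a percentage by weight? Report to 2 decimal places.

%P = 52 × 0.4364 = 22.6928%.

22.69% P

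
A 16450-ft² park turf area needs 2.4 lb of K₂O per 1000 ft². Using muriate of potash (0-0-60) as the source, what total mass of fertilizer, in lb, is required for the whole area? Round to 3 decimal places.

Product per 1000 ft² = 2.4 / 60% = 4 lb.
Total product = 4 × 16450 / 1000 = 65.8 lb.

65.800 lb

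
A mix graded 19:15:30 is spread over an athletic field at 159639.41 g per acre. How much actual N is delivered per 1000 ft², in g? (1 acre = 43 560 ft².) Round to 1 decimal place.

nitrogen per acre = 159639.41 × 19% = 30331.5 g.
Convert to per 1000 ft²: 30331.5 × 0.0229568 = 696.315 g.

696.3 g N per thousand sq ft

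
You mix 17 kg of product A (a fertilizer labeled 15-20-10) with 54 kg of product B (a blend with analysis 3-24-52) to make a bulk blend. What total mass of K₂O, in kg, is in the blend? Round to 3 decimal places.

K₂O mass = 10%×17 + 52%×54 = 29.78 kg.

29.780 kg K₂O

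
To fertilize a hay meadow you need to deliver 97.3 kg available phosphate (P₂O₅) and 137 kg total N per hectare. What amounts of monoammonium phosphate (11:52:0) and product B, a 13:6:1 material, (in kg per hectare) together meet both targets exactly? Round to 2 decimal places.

72.61 kg monoammonium phosphate, 992.41 kg product B

With a, b = kg per hectare of monoammonium phosphate and product B:
P₂O₅: 0.52·a + 0.06·b = 97.3
N: 0.11·a + 0.13·b = 137
Solving simultaneously: a = 72.6066, b = 992.4098.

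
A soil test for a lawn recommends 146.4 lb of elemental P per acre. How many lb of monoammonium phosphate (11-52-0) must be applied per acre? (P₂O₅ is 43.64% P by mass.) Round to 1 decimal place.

645.1 lb of product per acre

As P₂O₅: 146.4 / 0.4364 = 335.472 lb per acre.
Product per acre = 335.472 / 52% = 645.139 lb.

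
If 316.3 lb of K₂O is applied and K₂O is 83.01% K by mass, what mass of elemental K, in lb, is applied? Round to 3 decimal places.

K = 316.3 × 0.8301 = 262.5606 lb.

262.561 lb K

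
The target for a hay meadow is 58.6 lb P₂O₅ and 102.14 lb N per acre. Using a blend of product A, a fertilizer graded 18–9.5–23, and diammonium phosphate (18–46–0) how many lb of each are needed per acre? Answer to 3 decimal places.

554.588 lb product A, 12.857 lb diammonium phosphate

With a, b = lb per acre of product A and diammonium phosphate:
P₂O₅: 0.095·a + 0.46·b = 58.6
N: 0.18·a + 0.18·b = 102.14
Eliminate b: (row1) − 0.46/0.18·(row2) → -0.365·a = -202.424, so a = 554.5875.
Then b = (102.14 − 0.18·554.5875) / 0.18 = 12.8569.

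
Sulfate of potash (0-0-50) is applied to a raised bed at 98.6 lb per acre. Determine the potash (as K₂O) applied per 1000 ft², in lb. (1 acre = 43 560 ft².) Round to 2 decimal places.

K₂O per acre = 98.6 × 50% = 49.3 lb.
Convert to per 1000 ft²: 49.3 × 0.0229568 = 1.13177 lb.

1.13 lb K₂O per thousand sq ft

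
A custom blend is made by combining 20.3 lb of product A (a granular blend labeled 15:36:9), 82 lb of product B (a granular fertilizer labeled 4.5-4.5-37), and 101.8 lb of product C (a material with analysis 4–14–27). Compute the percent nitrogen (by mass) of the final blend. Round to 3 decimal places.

Total mass = 20.3 + 82 + 101.8 = 204.1 lb.
N mass = 15%×20.3 + 4.5%×82 + 4%×101.8 = 10.807 lb.
% N = 10.807 / 204.1 = 5.29495%.

5.295% N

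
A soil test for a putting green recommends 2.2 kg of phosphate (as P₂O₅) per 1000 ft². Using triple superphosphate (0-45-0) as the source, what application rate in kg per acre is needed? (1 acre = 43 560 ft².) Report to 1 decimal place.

213.0 kg of product per acre

Product per 1000 ft² = 2.2 / 45% = 4.88889 kg.
Convert to per acre: 4.88889 × 43.56 = 212.96 kg.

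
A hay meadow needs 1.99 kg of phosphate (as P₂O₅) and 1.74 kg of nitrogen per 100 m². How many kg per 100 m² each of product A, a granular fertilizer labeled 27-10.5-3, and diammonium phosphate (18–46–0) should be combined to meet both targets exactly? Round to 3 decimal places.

Let a = kg of product A, b = kg of diammonium phosphate (per 100 m²).
P₂O₅: 0.105·a + 0.46·b = 1.99
N: 0.27·a + 0.18·b = 1.74
Solving simultaneously: a = 4.19943, b = 3.36752.

4.199 kg product A, 3.368 kg diammonium phosphate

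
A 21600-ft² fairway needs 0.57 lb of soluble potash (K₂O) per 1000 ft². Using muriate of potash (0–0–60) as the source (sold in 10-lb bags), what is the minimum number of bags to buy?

3 bags

Product per 1000 ft² = 0.57 / 60% = 0.95 lb.
Total product = 0.95 × 21600 / 1000 = 20.52 lb.
Bags = ⌈20.52 / 10⌉ = 3.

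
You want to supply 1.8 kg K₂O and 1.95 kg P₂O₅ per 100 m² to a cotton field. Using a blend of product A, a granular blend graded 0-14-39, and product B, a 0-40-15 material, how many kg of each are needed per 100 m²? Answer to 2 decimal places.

3.17 kg product A, 3.77 kg product B

Per-100 m² balance (a = product A, b = product B):
K₂O: 0.39·a + 0.15·b = 1.8
P₂O₅: 0.14·a + 0.4·b = 1.95
Solving simultaneously: a = 3.16667, b = 3.76667.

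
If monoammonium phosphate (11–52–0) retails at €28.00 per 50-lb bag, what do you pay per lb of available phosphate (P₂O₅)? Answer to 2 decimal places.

€1.08 per lb P₂O₅

P₂O₅ in bag = 50 × 52% = 26 lb.
Cost per lb P₂O₅ = €28.00 / 26 = €1.0769.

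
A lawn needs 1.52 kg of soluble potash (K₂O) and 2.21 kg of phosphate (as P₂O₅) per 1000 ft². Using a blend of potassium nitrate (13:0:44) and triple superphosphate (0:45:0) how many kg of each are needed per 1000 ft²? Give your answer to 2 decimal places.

3.45 kg potassium nitrate, 4.91 kg triple superphosphate

Let a = kg of potassium nitrate, b = kg of triple superphosphate (per 1000 ft²).
K₂O: 0.44·a + 0·b = 1.52
P₂O₅: 0·a + 0.45·b = 2.21
Solving simultaneously: a = 3.45455, b = 4.91111.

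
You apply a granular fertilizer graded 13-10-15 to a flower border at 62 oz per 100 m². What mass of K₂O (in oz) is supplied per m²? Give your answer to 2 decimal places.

K₂O per 100 m² = 62 × 15% = 9.3 oz.
Convert to per m²: 9.3 × 0.01 = 0.093 oz.

0.09 oz K₂O per sq m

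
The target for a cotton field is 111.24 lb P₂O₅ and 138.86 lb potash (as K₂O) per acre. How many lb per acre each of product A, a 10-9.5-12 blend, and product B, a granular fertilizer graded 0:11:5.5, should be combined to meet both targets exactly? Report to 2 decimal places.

Per-acre balance (a = product A, b = product B):
P₂O₅: 0.095·a + 0.11·b = 111.24
K₂O: 0.12·a + 0.055·b = 138.86
Eliminate a: (row1) − 0.095/0.12·(row2) → 0.0664583·b = 1.30917, so b = 19.6991.
Back-substitute: a = (111.24 − 0.11·19.6991) / 0.095 = 1148.138.

1148.14 lb product A, 19.70 lb product B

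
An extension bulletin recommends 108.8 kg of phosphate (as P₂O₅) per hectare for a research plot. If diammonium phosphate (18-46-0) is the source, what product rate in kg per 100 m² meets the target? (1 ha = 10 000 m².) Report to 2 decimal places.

2.37 kg of product per hundred sq m

Product per hectare = 108.8 / 46% = 236.522 kg.
Convert to per 100 m²: 236.522 × 0.01 = 2.36522 kg.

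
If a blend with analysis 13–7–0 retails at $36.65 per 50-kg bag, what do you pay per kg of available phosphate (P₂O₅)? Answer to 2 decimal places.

$10.47 per kg P₂O₅

P₂O₅ in bag = 50 × 7% = 3.5 kg.
Cost per kg P₂O₅ = $36.65 / 3.5 = $10.4714.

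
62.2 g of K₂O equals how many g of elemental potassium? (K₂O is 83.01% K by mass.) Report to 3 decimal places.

K = 62.2 × 0.8301 = 51.6322 g.

51.632 g K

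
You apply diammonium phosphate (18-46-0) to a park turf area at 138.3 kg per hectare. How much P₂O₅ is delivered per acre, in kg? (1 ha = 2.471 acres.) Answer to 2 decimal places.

25.75 kg P₂O₅ per acre

P₂O₅ per hectare = 138.3 × 46% = 63.618 kg.
Convert to per acre: 63.618 × 0.404694 = 25.7459 kg.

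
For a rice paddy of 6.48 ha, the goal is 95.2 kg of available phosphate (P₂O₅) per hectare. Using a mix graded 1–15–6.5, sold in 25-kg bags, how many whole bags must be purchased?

Product per hectare = 95.2 / 15% = 634.667 kg.
Total product = 634.667 × 6.48 = 4112.64 kg.
Bags = ⌈4112.64 / 25⌉ = 165.

165 bags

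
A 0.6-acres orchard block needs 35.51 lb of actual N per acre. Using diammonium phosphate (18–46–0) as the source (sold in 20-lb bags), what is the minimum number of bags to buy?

Product per acre = 35.51 / 18% = 197.278 lb.
Total product = 197.278 × 0.6 = 118.367 lb.
Bags = ⌈118.367 / 20⌉ = 6.

6 bags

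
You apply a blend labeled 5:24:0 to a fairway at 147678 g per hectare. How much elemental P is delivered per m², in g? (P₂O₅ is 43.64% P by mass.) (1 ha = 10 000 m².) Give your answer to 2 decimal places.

P₂O₅ per hectare = 147678 × 24% = 35442.7 g.
Elemental P = 35442.7 × 0.4364 = 15467.2 g per hectare.
Convert to per m²: 15467.2 × 0.0001 = 1.54672 g.

1.55 g P per sq m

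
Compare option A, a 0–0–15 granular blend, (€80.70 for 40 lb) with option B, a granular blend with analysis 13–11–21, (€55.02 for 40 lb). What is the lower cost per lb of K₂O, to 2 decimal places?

€6.55 per lb K₂O (option B)

option A: K₂O per bag = 40 × 15% = 6 lb; cost = 80.70 / 6 = €13.4500/lb K₂O.
option B: K₂O per bag = 40 × 21% = 8.4 lb; cost = 55.02 / 8.4 = €6.5500/lb K₂O.
option B is cheaper.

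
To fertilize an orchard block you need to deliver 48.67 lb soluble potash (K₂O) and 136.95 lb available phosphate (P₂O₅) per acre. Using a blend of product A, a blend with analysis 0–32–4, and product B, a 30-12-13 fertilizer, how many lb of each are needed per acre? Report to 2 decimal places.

Per-acre balance (a = product A, b = product B):
K₂O: 0.04·a + 0.13·b = 48.67
P₂O₅: 0.32·a + 0.12·b = 136.95
Eliminate a: (row1) − 0.04/0.32·(row2) → 0.115·b = 31.5513, so b = 274.359.
Back-substitute: a = (48.67 − 0.13·274.359) / 0.04 = 325.084.

325.08 lb product A, 274.36 lb product B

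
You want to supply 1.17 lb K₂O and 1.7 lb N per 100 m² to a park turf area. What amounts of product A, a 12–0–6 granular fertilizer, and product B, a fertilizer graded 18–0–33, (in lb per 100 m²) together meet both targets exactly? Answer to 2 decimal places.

Per-100 m² balance (a = product A, b = product B):
K₂O: 0.06·a + 0.33·b = 1.17
N: 0.12·a + 0.18·b = 1.7
From row1: a = (1.17 − 0.33·b) / 0.06.
Into row2: 0.12·(1.17 − 0.33·b)/0.06 + 0.18·b = 1.7 → b = 1.33333, a = 12.1667.

12.17 lb product A, 1.33 lb product B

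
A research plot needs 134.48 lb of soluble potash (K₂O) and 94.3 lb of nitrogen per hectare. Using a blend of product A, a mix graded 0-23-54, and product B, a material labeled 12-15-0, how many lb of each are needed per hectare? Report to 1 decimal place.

249.0 lb product A, 785.8 lb product B

With a, b = lb per hectare of product A and product B:
K₂O: 0.54·a + 0·b = 134.48
N: 0·a + 0.12·b = 94.3
Solving simultaneously: a = 249.037, b = 785.833.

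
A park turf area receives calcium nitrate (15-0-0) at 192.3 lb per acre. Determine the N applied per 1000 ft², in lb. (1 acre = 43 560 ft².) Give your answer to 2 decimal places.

0.66 lb N per thousand sq ft

nitrogen per acre = 192.3 × 15% = 28.845 lb.
Convert to per 1000 ft²: 28.845 × 0.0229568 = 0.66219 lb.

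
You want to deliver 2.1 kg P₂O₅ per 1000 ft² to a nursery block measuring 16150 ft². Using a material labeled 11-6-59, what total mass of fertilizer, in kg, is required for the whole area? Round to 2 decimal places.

Product per 1000 ft² = 2.1 / 6% = 35 kg.
Total product = 35 × 16150 / 1000 = 565.25 kg.

565.25 kg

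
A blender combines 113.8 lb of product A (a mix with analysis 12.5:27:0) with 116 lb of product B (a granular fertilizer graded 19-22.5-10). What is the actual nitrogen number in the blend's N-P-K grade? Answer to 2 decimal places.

Total mass = 113.8 + 116 = 229.8 lb.
N mass = 12.5%×113.8 + 19%×116 = 36.265 lb.
% N = 36.265 / 229.8 = 15.7811%.

15.78% N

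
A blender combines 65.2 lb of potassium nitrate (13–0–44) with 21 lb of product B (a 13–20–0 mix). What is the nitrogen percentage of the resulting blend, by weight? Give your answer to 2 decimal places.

13.00% N

Total mass = 65.2 + 21 = 86.2 lb.
N mass = 13%×65.2 + 13%×21 = 11.206 lb.
% N = 11.206 / 86.2 = 13%.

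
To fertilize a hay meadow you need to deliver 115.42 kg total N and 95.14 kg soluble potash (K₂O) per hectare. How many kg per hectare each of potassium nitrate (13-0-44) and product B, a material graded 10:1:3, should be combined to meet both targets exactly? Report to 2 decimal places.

150.91 kg potassium nitrate, 958.02 kg product B

Per-hectare balance (a = potassium nitrate, b = product B):
N: 0.13·a + 0.1·b = 115.42
K₂O: 0.44·a + 0.03·b = 95.14
From row1: a = (115.42 − 0.1·b) / 0.13.
Into row2: 0.44·(115.42 − 0.1·b)/0.13 + 0.03·b = 95.14 → b = 958.01995, a = 150.908.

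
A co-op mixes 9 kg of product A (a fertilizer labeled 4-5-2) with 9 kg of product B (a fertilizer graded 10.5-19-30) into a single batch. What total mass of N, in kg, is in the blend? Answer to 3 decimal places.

N mass = 4%×9 + 10.5%×9 = 1.305 kg.

1.305 kg N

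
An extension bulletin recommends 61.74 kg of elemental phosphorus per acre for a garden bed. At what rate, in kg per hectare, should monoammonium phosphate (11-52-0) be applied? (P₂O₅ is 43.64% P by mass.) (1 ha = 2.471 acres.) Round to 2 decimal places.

672.28 kg of product per hectare

As P₂O₅: 61.74 / 0.4364 = 141.476 kg per acre.
Product per acre = 141.476 / 52% = 272.069 kg.
Convert to per hectare: 272.069 × 2.471 = 672.282 kg.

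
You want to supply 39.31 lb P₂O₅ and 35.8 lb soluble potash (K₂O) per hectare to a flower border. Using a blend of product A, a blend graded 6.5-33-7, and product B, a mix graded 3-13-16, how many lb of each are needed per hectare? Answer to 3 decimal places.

37.428 lb product A, 207.375 lb product B

With a, b = lb per hectare of product A and product B:
P₂O₅: 0.33·a + 0.13·b = 39.31
K₂O: 0.07·a + 0.16·b = 35.8
Solving simultaneously: a = 37.4279, b = 207.3753.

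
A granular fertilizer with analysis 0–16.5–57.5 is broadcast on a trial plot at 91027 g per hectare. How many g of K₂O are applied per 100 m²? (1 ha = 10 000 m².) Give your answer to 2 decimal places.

K₂O per hectare = 91027 × 57.5% = 52340.5 g.
Convert to per 100 m²: 52340.5 × 0.01 = 523.405 g.

523.41 g K₂O per hundred sq m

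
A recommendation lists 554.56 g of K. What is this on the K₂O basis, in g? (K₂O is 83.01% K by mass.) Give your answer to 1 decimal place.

668.1 g K₂O

K₂O = 554.56 / 0.8301 = 668.064 g.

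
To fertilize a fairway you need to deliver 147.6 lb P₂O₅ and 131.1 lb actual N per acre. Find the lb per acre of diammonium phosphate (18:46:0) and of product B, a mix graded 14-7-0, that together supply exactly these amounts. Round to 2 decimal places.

With a, b = lb per acre of diammonium phosphate and product B:
P₂O₅: 0.46·a + 0.07·b = 147.6
N: 0.18·a + 0.14·b = 131.1
Eliminate b: (row1) − 0.07/0.14·(row2) → 0.37·a = 82.05, so a = 221.757.
Then b = (131.1 − 0.18·221.757) / 0.14 = 651.313.

221.76 lb diammonium phosphate, 651.31 lb product B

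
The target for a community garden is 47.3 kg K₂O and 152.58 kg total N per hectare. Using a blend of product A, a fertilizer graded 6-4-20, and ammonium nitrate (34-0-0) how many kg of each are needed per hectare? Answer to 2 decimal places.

236.50 kg product A, 407.03 kg ammonium nitrate

Per-hectare balance (a = product A, b = ammonium nitrate):
K₂O: 0.2·a + 0·b = 47.3
N: 0.06·a + 0.34·b = 152.58
From row1: a = (47.3 − 0·b) / 0.2.
Into row2: 0.06·(47.3 − 0·b)/0.2 + 0.34·b = 152.58 → b = 407.029, a = 236.5.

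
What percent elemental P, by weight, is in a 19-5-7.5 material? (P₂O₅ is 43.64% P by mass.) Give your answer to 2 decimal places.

%P = 5 × 0.4364 = 2.182%.

2.18% P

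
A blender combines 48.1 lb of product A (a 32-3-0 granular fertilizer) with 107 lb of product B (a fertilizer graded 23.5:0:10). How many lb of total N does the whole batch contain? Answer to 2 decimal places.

40.54 lb N

N mass = 32%×48.1 + 23.5%×107 = 40.537 lb.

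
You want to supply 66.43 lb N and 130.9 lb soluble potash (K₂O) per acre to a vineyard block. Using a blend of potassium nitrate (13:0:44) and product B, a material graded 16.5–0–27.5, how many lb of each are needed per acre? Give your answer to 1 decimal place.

90.4 lb potassium nitrate, 331.4 lb product B

Let a = lb of potassium nitrate, b = lb of product B (per acre).
N: 0.13·a + 0.165·b = 66.43
K₂O: 0.44·a + 0.275·b = 130.9
Eliminate a: (row1) − 0.13/0.44·(row2) → 0.08375·b = 27.755, so b = 331.403.
Back-substitute: a = (66.43 − 0.165·331.403) / 0.13 = 90.3731.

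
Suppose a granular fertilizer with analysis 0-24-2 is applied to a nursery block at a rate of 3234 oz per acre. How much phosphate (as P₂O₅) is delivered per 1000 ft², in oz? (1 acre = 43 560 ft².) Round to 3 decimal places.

P₂O₅ per acre = 3234 × 24% = 776.16 oz.
Convert to per 1000 ft²: 776.16 × 0.0229568 = 17.8182 oz.

17.818 oz P₂O₅ per thousand sq ft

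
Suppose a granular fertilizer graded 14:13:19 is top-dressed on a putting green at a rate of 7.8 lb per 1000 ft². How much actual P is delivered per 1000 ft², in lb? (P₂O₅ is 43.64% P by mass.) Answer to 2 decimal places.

0.44 lb P per thousand sq ft

P₂O₅ per 1000 ft² = 7.8 × 13% = 1.014 lb.
Elemental P = 1.014 × 0.4364 = 0.44251 lb per 1000 ft².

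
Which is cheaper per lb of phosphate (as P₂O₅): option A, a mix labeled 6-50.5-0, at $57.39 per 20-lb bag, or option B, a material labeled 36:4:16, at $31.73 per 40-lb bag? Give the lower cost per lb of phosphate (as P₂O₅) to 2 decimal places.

option A: P₂O₅ per bag = 20 × 50.5% = 10.1 lb; cost = 57.39 / 10.1 = $5.6822/lb P₂O₅.
option B: P₂O₅ per bag = 40 × 4% = 1.6 lb; cost = 31.73 / 1.6 = $19.8313/lb P₂O₅.
option A is cheaper.

$5.68 per lb P₂O₅ (option A)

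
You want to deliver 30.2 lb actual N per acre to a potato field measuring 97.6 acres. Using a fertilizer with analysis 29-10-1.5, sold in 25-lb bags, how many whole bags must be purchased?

407 bags

Product per acre = 30.2 / 29% = 104.138 lb.
Total product = 104.138 × 97.6 = 10163.9 lb.
Bags = ⌈10163.9 / 25⌉ = 407.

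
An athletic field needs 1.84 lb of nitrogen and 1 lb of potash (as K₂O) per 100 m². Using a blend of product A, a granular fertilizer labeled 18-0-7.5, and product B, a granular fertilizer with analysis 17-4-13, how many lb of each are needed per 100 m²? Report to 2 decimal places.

Per-100 m² balance (a = product A, b = product B):
N: 0.18·a + 0.17·b = 1.84
K₂O: 0.075·a + 0.13·b = 1
Eliminate b: (row1) − 0.17/0.13·(row2) → 0.0819231·a = 0.532308, so a = 6.49765.
Then b = (1 − 0.075·6.49765) / 0.13 = 3.94366.

6.50 lb product A, 3.94 lb product B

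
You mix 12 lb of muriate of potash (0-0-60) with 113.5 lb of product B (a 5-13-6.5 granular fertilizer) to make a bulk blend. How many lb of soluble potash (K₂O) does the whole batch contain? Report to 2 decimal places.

14.58 lb K₂O

K₂O mass = 60%×12 + 6.5%×113.5 = 14.5775 lb.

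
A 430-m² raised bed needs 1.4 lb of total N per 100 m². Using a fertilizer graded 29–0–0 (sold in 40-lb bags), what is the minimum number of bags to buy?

1 bags

Product per 100 m² = 1.4 / 29% = 4.82759 lb.
Total product = 4.82759 × 430 / 100 = 20.7586 lb.
Bags = ⌈20.7586 / 40⌉ = 1.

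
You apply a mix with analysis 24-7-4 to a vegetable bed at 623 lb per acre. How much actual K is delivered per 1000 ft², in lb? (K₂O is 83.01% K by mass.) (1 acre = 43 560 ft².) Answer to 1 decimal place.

K₂O per acre = 623 × 4% = 24.92 lb.
Elemental K = 24.92 × 0.8301 = 20.6861 lb per acre.
Convert to per 1000 ft²: 20.6861 × 0.0229568 = 0.474887 lb.

0.5 lb K per thousand sq ft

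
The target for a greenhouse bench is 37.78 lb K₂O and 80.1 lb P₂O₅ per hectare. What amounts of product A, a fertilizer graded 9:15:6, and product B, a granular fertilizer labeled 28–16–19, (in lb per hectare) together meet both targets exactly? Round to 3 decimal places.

485.407 lb product A, 45.556 lb product B

Let a = lb of product A, b = lb of product B (per hectare).
K₂O: 0.06·a + 0.19·b = 37.78
P₂O₅: 0.15·a + 0.16·b = 80.1
Solving simultaneously: a = 485.4074, b = 45.5556.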